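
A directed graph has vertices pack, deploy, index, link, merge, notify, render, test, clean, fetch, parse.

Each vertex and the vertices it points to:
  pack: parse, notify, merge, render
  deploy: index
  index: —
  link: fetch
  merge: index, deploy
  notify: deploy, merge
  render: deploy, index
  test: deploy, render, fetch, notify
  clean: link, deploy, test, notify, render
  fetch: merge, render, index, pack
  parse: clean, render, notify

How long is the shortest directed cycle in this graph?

For each vertex v, BFS finds the shortest path from v back to v.
The shortest such closed walk is link → fetch → pack → parse → clean → link, length 5.

5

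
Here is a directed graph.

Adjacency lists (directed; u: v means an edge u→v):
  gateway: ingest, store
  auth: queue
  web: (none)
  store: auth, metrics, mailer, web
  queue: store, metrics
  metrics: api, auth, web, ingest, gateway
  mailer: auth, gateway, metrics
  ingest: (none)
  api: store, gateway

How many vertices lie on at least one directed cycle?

A vertex is on a directed cycle iff it belongs to a strongly connected component of size ≥ 2 (or has a self-loop).
The vertices on cycles are {api, auth, queue, store, mailer, gateway, metrics} — 7 in total.

7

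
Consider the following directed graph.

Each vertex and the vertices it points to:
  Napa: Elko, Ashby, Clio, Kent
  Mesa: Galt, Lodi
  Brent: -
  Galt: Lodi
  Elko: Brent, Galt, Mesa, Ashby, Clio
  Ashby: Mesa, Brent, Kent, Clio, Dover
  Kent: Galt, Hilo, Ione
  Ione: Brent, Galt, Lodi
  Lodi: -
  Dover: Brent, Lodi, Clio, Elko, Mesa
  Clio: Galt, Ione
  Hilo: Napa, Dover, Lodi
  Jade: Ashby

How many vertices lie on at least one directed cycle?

6

A vertex is on a directed cycle iff it belongs to a strongly connected component of size ≥ 2 (or has a self-loop).
The vertices on cycles are {Elko, Hilo, Kent, Napa, Ashby, Dover} — 6 in total.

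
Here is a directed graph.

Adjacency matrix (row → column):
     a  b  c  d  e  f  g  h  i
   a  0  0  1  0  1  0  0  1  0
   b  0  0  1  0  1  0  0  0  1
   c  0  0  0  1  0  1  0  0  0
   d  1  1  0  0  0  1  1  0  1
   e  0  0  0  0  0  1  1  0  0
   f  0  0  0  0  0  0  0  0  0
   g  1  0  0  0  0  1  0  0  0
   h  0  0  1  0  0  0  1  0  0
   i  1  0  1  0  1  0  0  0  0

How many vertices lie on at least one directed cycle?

8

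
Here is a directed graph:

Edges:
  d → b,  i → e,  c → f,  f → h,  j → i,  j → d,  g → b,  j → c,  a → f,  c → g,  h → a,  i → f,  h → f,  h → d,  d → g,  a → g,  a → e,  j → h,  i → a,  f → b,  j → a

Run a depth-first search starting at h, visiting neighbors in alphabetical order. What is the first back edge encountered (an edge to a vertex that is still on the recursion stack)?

f→h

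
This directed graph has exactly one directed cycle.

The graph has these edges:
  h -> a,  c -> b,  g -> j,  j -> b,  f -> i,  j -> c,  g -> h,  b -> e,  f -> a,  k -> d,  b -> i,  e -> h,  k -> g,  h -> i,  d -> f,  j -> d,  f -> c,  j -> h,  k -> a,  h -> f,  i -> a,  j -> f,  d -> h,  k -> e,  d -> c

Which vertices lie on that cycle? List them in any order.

DFS with gray/black marking from e:
e gray
  h gray
    a gray
    a black
    i gray
      i→a: a black — skip
    i black
    f gray
      f→a: a black — skip
      c gray
        b gray
          b→e: e is gray → back edge
Back edge closes the cycle e → h → f → c → b → e; its vertices are {b, c, e, f, h}.

b, c, e, f, h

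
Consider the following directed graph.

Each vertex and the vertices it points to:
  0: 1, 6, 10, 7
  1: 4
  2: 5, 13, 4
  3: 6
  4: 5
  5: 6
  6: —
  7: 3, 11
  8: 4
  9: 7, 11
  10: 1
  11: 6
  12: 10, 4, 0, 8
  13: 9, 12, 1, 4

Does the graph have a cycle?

No

DFS with white/gray/black marking, starting from 4:
4 gray
  5 gray
    6 gray
    6 black
  5 black
4 black
0 gray
  1 gray
    1→4: 4 black — skip
  1 black
  0→6: 6 black — skip
  10 gray
    10→1: 1 black — skip
  10 black
  7 gray
    3 gray
      3→6: 6 black — skip
    3 black
    11 gray
      11→6: 6 black — skip
    11 black
  7 black
0 black
2 gray
  2→5: 5 black — skip
  13 gray
    9 gray
      9→7: 7 black — skip
      9→11: 11 black — skip
    9 black
    12 gray
      12→10: 10 black — skip
      12→4: 4 black — skip
      12→0: 0 black — skip
      8 gray
        8→4: 4 black — skip
      8 black
    12 black
    13→1: 1 black — skip
    13→4: 4 black — skip
  13 black
  2→4: 4 black — skip
2 black
Every edge goes to a white or black vertex — no back edge, so the graph is acyclic.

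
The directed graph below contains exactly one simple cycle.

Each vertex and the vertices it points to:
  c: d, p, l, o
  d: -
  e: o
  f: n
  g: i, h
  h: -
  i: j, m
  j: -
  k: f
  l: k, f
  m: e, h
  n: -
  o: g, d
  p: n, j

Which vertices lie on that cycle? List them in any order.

DFS with gray/black marking from o:
o gray
  g gray
    i gray
      j gray
      j black
      m gray
        e gray
          e→o: o is gray → back edge
Back edge closes the cycle o → g → i → m → e → o; its vertices are {e, g, i, m, o}.

e, g, i, m, o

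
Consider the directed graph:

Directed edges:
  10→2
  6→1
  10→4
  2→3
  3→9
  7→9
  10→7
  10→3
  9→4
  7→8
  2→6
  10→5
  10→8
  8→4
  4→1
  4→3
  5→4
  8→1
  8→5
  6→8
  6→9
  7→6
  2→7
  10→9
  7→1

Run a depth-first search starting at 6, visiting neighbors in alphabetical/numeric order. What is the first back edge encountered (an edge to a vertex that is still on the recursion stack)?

9→4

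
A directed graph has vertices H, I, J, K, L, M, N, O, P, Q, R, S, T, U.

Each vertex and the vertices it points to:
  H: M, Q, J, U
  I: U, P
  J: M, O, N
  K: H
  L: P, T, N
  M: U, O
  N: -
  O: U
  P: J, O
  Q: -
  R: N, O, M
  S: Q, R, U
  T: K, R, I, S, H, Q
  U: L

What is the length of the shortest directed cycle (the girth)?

4

For each vertex v, BFS finds the shortest path from v back to v.
The shortest such closed walk is L → T → S → U → L, length 4.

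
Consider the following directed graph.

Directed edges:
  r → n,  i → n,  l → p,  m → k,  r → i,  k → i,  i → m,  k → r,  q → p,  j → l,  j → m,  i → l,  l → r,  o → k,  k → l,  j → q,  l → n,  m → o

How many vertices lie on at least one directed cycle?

6

A vertex is on a directed cycle iff it belongs to a strongly connected component of size ≥ 2 (or has a self-loop).
The vertices on cycles are {i, k, l, m, o, r} — 6 in total.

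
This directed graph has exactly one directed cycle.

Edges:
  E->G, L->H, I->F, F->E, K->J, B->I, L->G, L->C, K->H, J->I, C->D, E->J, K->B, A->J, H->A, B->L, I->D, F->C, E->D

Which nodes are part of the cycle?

E, F, I, J

DFS with gray/black marking from I:
I gray
  F gray
    E gray
      G gray
      G black
      J gray
        J→I: I is gray → back edge
Back edge closes the cycle I → F → E → J → I; its vertices are {E, F, I, J}.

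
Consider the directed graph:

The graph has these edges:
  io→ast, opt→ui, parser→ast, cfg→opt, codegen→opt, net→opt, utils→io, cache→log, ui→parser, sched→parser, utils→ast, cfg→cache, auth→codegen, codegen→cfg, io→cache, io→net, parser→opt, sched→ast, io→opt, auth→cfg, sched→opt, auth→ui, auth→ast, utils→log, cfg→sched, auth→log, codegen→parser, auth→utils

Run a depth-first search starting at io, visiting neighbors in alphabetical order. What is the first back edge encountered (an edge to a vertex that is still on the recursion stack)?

parser→opt

DFS from io (visiting neighbors in alphabetical order); mark gray on enter, black on exit:
io gray
  ast gray
  ast black
  cache gray
    log gray
    log black
  cache black
  net gray
    opt gray
      ui gray
        parser gray
          parser→ast: ast black — skip
          parser→opt: opt is gray → back edge
First back edge: parser → opt.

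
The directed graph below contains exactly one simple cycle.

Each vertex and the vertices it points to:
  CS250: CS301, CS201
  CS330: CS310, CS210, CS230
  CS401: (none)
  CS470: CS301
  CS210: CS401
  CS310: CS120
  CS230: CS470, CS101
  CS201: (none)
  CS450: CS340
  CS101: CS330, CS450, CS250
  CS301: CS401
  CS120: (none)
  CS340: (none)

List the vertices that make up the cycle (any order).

CS101, CS230, CS330

DFS with gray/black marking from CS101:
CS101 gray
  CS330 gray
    CS310 gray
      CS120 gray
      CS120 black
    CS310 black
    CS210 gray
      CS401 gray
      CS401 black
    CS210 black
    CS230 gray
      CS470 gray
        CS301 gray
          CS301→CS401: CS401 black — skip
        CS301 black
      CS470 black
      CS230→CS101: CS101 is gray → back edge
Back edge closes the cycle CS101 → CS330 → CS230 → CS101; its vertices are {CS101, CS230, CS330}.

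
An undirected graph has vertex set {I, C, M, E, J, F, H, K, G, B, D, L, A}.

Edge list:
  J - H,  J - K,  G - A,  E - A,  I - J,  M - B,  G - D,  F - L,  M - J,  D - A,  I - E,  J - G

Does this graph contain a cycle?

Yes

DFS, tracking each vertex's parent; an edge to a visited non-parent vertex closes a cycle.
Start from J:
visit J (parent –)
  visit K (parent J)
    K–J: parent, skip
  visit H (parent J)
    H–J: parent, skip
  visit I (parent J)
    visit E (parent I)
      visit A (parent E)
        visit G (parent A)
          G–A: parent, skip
          visit D (parent G)
            D–G: parent, skip
            D–A: A visited and ≠ parent → cycle
Cycle: A – G – D – A.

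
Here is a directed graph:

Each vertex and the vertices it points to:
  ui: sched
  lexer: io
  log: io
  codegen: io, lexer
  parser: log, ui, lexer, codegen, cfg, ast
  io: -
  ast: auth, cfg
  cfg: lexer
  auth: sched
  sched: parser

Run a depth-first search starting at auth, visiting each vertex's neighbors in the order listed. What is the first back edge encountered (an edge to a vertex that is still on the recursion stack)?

ui->sched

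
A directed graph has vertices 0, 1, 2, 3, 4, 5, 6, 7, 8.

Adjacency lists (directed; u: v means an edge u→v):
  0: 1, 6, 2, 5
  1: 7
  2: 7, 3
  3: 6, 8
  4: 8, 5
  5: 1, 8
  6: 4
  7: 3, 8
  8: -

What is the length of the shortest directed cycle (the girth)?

6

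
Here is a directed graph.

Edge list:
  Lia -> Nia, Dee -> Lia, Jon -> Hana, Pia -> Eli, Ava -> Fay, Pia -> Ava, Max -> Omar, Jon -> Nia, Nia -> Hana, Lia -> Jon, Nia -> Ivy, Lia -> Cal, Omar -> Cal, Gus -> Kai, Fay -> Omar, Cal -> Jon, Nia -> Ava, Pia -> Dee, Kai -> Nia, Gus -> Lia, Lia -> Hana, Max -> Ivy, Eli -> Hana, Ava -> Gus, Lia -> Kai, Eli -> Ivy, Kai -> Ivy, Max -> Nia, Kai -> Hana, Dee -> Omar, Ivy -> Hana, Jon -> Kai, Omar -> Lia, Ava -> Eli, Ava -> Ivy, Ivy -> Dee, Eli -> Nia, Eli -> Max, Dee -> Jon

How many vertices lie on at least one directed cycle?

A vertex is on a directed cycle iff it belongs to a strongly connected component of size ≥ 2 (or has a self-loop).
The vertices on cycles are {Ava, Cal, Dee, Eli, Fay, Gus, Ivy, Jon, Kai, Lia, Max, Nia, Omar} — 13 in total.

13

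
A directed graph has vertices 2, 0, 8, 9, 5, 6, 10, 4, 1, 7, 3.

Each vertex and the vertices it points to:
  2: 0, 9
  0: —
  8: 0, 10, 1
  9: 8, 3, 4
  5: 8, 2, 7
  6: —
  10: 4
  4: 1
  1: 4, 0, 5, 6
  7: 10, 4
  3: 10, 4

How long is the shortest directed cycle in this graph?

2

For each vertex v, BFS finds the shortest path from v back to v.
The shortest such closed walk is 1 → 4 → 1, length 2.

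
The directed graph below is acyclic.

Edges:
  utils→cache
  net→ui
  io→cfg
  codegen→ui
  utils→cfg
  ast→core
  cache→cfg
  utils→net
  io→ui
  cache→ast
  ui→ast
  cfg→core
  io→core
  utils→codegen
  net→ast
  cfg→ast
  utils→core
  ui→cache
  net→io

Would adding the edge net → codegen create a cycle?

No

Adding net→codegen creates a cycle iff codegen can already reach net.
Explore from codegen: no path reaches net. The graph stays acyclic.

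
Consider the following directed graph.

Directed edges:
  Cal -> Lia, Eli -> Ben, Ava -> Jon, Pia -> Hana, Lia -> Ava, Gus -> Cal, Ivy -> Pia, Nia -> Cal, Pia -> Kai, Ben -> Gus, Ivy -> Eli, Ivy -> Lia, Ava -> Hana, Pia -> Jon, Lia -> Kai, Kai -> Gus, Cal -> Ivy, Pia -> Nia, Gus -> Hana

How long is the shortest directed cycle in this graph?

4

For each vertex v, BFS finds the shortest path from v back to v.
The shortest such closed walk is Ivy → Pia → Nia → Cal → Ivy, length 4.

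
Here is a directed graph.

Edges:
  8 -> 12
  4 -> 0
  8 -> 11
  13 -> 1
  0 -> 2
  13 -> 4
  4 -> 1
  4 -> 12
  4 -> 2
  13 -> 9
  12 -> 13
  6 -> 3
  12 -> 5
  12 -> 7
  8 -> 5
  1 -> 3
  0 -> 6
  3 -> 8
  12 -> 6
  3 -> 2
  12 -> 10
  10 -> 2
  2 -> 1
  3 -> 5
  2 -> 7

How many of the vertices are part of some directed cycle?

10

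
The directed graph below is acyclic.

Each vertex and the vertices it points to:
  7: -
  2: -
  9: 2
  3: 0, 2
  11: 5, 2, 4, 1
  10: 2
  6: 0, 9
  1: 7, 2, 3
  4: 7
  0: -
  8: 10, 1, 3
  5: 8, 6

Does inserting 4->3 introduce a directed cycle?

No

Adding 4→3 creates a cycle iff 3 can already reach 4.
Explore from 3: no path reaches 4. The graph stays acyclic.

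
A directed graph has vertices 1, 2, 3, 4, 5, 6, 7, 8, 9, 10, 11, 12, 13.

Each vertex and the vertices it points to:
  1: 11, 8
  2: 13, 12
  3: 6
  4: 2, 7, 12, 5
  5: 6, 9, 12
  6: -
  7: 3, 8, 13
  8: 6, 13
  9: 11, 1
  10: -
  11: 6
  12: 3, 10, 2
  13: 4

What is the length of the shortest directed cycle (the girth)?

For each vertex v, BFS finds the shortest path from v back to v.
The shortest such closed walk is 12 → 2 → 12, length 2.

2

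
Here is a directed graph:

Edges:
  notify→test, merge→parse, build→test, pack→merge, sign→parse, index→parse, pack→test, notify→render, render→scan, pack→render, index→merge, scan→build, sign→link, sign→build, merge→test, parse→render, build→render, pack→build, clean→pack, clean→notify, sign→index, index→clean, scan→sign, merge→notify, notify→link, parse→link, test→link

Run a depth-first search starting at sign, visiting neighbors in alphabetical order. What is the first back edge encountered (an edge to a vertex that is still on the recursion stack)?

scan->build

DFS from sign (visiting neighbors in alphabetical order); mark gray on enter, black on exit:
sign gray
  build gray
    render gray
      scan gray
        scan→build: build is gray → back edge
First back edge: scan → build.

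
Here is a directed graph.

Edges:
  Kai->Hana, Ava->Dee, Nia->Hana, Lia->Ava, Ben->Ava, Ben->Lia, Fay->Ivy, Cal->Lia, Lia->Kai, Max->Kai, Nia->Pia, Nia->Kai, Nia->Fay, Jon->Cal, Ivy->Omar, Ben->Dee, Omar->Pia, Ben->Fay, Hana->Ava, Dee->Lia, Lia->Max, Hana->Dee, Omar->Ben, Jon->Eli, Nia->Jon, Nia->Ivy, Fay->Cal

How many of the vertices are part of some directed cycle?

10

A vertex is on a directed cycle iff it belongs to a strongly connected component of size ≥ 2 (or has a self-loop).
The vertices on cycles are {Ava, Ben, Dee, Fay, Ivy, Kai, Lia, Max, Hana, Omar} — 10 in total.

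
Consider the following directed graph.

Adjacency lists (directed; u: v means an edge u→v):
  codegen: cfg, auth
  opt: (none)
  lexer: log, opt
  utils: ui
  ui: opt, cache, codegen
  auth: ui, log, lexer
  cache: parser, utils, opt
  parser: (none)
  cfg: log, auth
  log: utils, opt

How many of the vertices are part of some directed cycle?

8

A vertex is on a directed cycle iff it belongs to a strongly connected component of size ≥ 2 (or has a self-loop).
The vertices on cycles are {ui, cfg, log, auth, cache, lexer, utils, codegen} — 8 in total.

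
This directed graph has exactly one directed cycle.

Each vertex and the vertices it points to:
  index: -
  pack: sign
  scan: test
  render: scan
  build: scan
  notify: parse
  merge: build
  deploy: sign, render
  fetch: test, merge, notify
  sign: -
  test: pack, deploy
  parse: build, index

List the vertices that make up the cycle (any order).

DFS with gray/black marking from test:
test gray
  pack gray
    sign gray
    sign black
  pack black
  deploy gray
    deploy→sign: sign black — skip
    render gray
      scan gray
        scan→test: test is gray → back edge
Back edge closes the cycle test → deploy → render → scan → test; its vertices are {scan, test, deploy, render}.

scan, test, deploy, render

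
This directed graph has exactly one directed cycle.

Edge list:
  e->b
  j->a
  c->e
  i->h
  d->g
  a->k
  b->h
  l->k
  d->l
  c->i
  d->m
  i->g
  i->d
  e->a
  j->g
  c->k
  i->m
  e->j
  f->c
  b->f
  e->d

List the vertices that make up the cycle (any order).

b, c, e, f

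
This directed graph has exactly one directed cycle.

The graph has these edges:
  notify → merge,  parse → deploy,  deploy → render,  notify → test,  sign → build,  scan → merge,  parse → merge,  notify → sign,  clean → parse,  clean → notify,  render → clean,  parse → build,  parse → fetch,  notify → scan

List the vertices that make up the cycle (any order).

DFS with gray/black marking from clean:
clean gray
  parse gray
    build gray
    build black
    fetch gray
    fetch black
    merge gray
    merge black
    deploy gray
      render gray
        render→clean: clean is gray → back edge
Back edge closes the cycle clean → parse → deploy → render → clean; its vertices are {clean, parse, deploy, render}.

clean, parse, deploy, render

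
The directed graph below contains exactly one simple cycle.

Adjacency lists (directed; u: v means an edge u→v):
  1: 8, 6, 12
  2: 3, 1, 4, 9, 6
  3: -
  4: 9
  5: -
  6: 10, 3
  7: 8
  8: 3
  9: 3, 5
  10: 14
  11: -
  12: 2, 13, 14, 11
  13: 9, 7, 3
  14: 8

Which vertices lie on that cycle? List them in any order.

1, 2, 12

DFS with gray/black marking from 1:
1 gray
  8 gray
    3 gray
    3 black
  8 black
  6 gray
    10 gray
      14 gray
        14→8: 8 black — skip
      14 black
    10 black
    6→3: 3 black — skip
  6 black
  12 gray
    2 gray
      2→3: 3 black — skip
      2→1: 1 is gray → back edge
Back edge closes the cycle 1 → 12 → 2 → 1; its vertices are {1, 2, 12}.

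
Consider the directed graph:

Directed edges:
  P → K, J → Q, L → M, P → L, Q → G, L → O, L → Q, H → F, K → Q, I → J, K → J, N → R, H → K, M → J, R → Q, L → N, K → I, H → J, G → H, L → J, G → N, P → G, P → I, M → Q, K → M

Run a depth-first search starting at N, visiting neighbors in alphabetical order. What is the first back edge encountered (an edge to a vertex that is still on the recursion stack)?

J->Q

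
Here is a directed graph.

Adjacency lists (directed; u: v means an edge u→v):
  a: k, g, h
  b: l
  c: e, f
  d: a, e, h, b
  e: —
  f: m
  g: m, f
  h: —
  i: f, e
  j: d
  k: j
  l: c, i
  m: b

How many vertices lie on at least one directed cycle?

A vertex is on a directed cycle iff it belongs to a strongly connected component of size ≥ 2 (or has a self-loop).
The vertices on cycles are {a, b, c, d, f, i, j, k, l, m} — 10 in total.

10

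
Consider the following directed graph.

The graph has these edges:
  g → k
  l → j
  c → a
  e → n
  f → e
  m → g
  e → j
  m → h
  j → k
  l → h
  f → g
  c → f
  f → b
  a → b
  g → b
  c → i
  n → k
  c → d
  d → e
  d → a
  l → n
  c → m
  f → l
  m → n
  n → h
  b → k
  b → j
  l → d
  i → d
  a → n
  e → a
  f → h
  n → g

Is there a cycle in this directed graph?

No

DFS with white/gray/black marking, starting from n:
n gray
  k gray
  k black
  g gray
    g→k: k black — skip
    b gray
      j gray
        j→k: k black — skip
      j black
      b→k: k black — skip
    b black
  g black
  h gray
  h black
n black
a gray
  a→n: n black — skip
  a→b: b black — skip
a black
c gray
  f gray
    e gray
      e→n: n black — skip
      e→j: j black — skip
      e→a: a black — skip
    e black
    f→h: h black — skip
    f→g: g black — skip
    l gray
      d gray
        d→a: a black — skip
        d→e: e black — skip
      d black
      l→n: n black — skip
      l→h: h black — skip
      l→j: j black — skip
    l black
    f→b: b black — skip
  f black
  c→a: a black — skip
  c→d: d black — skip
  m gray
    m→h: h black — skip
    m→g: g black — skip
    m→n: n black — skip
  m black
  i gray
    i→d: d black — skip
  i black
c black
Every edge goes to a white or black vertex — no back edge, so the graph is acyclic.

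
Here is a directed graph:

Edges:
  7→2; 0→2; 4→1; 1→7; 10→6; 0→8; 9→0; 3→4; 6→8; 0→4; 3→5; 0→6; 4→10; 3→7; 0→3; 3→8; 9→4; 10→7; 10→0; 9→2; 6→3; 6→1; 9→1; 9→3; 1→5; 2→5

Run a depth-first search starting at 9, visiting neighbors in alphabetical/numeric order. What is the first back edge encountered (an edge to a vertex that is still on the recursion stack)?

DFS from 9 (visiting neighbors in alphabetical/numeric order); mark gray on enter, black on exit:
9 gray
  0 gray
    2 gray
      5 gray
      5 black
    2 black
    3 gray
      4 gray
        1 gray
          1→5: 5 black — skip
          7 gray
            7→2: 2 black — skip
          7 black
        1 black
        10 gray
          10→0: 0 is gray → back edge
First back edge: 10 → 0.

10->0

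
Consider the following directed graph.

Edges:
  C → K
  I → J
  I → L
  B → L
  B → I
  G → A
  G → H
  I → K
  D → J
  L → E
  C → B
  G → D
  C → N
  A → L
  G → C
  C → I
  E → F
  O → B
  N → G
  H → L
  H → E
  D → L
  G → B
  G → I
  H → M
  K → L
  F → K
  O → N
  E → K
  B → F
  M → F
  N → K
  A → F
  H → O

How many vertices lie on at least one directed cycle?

9

A vertex is on a directed cycle iff it belongs to a strongly connected component of size ≥ 2 (or has a self-loop).
The vertices on cycles are {C, E, F, G, H, K, L, N, O} — 9 in total.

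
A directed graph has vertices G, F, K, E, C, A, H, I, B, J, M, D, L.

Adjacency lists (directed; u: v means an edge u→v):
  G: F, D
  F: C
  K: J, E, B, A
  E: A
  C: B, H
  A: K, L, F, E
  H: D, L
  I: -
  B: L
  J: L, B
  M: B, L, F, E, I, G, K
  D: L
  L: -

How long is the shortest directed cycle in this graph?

2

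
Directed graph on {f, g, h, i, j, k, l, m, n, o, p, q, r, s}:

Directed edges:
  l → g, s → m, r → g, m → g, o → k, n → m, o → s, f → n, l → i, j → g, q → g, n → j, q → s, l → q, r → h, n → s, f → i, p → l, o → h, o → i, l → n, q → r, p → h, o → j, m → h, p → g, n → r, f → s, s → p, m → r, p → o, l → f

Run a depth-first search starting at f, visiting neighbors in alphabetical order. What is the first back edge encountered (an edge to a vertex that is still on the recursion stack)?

l->f

DFS from f (visiting neighbors in alphabetical order); mark gray on enter, black on exit:
f gray
  i gray
  i black
  n gray
    j gray
      g gray
      g black
    j black
    m gray
      m→g: g black — skip
      h gray
      h black
      r gray
        r→g: g black — skip
        r→h: h black — skip
      r black
    m black
    n→r: r black — skip
    s gray
      s→m: m black — skip
      p gray
        p→g: g black — skip
        p→h: h black — skip
        l gray
          l→f: f is gray → back edge
First back edge: l → f.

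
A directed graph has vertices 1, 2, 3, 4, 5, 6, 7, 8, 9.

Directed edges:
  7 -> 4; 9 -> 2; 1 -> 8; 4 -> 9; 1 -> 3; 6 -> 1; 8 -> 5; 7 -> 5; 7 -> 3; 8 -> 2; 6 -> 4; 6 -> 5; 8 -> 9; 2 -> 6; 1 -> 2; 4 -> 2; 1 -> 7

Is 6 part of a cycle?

Yes

6 is on a cycle iff 6 can reach itself via ≥1 edge.
6 → 4 → 2 → 6 — yes.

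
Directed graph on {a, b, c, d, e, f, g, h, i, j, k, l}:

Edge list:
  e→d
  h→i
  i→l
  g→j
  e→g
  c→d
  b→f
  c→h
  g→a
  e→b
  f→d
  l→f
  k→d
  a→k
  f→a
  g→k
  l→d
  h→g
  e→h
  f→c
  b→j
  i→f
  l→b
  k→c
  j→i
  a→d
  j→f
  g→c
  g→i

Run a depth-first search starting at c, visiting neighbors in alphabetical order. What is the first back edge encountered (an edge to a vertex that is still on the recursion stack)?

k→c

DFS from c (visiting neighbors in alphabetical order); mark gray on enter, black on exit:
c gray
  d gray
  d black
  h gray
    g gray
      a gray
        a→d: d black — skip
        k gray
          k→c: c is gray → back edge
First back edge: k → c.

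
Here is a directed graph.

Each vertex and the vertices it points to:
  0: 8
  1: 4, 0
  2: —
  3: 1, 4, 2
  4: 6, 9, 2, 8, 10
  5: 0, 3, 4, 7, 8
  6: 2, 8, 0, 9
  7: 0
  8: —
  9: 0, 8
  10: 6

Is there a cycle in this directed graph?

DFS with white/gray/black marking, starting from 4:
4 gray
  6 gray
    2 gray
    2 black
    8 gray
    8 black
    0 gray
      0→8: 8 black — skip
    0 black
    9 gray
      9→0: 0 black — skip
      9→8: 8 black — skip
    9 black
  6 black
  4→9: 9 black — skip
  4→2: 2 black — skip
  4→8: 8 black — skip
  10 gray
    10→6: 6 black — skip
  10 black
4 black
1 gray
  1→4: 4 black — skip
  1→0: 0 black — skip
1 black
3 gray
  3→1: 1 black — skip
  3→4: 4 black — skip
  3→2: 2 black — skip
3 black
5 gray
  5→0: 0 black — skip
  5→3: 3 black — skip
  5→4: 4 black — skip
  7 gray
    7→0: 0 black — skip
  7 black
  5→8: 8 black — skip
5 black
Every edge goes to a white or black vertex — no back edge, so the graph is acyclic.

No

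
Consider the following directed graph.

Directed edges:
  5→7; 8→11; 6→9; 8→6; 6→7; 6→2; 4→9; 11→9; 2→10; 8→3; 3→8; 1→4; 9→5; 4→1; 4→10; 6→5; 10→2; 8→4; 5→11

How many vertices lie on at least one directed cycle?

A vertex is on a directed cycle iff it belongs to a strongly connected component of size ≥ 2 (or has a self-loop).
The vertices on cycles are {1, 2, 3, 4, 5, 8, 9, 10, 11} — 9 in total.

9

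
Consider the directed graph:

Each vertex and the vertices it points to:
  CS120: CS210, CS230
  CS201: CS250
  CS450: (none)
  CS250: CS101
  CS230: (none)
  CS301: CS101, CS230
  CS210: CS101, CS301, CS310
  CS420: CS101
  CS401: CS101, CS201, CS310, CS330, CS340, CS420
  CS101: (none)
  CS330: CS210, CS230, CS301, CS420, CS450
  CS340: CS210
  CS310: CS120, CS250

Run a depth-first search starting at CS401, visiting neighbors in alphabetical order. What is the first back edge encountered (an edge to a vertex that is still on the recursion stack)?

DFS from CS401 (visiting neighbors in alphabetical order); mark gray on enter, black on exit:
CS401 gray
  CS101 gray
  CS101 black
  CS201 gray
    CS250 gray
      CS250→CS101: CS101 black — skip
    CS250 black
  CS201 black
  CS310 gray
    CS120 gray
      CS210 gray
        CS210→CS101: CS101 black — skip
        CS301 gray
          CS301→CS101: CS101 black — skip
          CS230 gray
          CS230 black
        CS301 black
        CS210→CS310: CS310 is gray → back edge
First back edge: CS210 → CS310.

CS210->CS310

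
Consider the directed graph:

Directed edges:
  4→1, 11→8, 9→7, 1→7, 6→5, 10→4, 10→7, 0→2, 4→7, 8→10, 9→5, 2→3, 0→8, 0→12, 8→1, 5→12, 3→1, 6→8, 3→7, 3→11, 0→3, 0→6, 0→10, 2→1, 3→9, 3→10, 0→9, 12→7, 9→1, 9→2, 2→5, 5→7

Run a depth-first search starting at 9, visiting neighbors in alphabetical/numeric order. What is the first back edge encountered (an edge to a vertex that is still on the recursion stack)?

3->9

DFS from 9 (visiting neighbors in alphabetical/numeric order); mark gray on enter, black on exit:
9 gray
  1 gray
    7 gray
    7 black
  1 black
  2 gray
    2→1: 1 black — skip
    3 gray
      3→1: 1 black — skip
      3→7: 7 black — skip
      3→9: 9 is gray → back edge
First back edge: 3 → 9.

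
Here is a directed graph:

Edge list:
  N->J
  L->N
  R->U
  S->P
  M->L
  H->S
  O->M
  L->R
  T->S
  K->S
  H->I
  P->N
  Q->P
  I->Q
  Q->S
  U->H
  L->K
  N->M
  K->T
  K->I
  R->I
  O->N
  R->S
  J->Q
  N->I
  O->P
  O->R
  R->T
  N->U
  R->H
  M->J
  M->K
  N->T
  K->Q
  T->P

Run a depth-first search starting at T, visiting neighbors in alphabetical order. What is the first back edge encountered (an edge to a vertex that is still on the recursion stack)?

DFS from T (visiting neighbors in alphabetical order); mark gray on enter, black on exit:
T gray
  P gray
    N gray
      I gray
        Q gray
          Q→P: P is gray → back edge
First back edge: Q → P.

Q->P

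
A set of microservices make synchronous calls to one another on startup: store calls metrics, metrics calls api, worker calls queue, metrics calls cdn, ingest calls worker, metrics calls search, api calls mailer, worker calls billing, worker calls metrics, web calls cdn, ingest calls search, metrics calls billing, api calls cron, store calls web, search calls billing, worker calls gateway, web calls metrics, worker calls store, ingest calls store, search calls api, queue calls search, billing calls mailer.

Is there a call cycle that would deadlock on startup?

DFS with white/gray/black marking, starting from store:
store gray
  web gray
    cdn gray
    cdn black
    metrics gray
      metrics→cdn: cdn black — skip
      billing gray
        mailer gray
        mailer black
      billing black
      search gray
        api gray
          cron gray
          cron black
          api→mailer: mailer black — skip
        api black
        search→billing: billing black — skip
      search black
      metrics→api: api black — skip
    metrics black
  web black
  store→metrics: metrics black — skip
store black
worker gray
  gateway gray
  gateway black
  worker→store: store black — skip
  worker→metrics: metrics black — skip
  queue gray
    queue→search: search black — skip
  queue black
  worker→billing: billing black — skip
worker black
ingest gray
  ingest→worker: worker black — skip
  ingest→search: search black — skip
  ingest→store: store black — skip
ingest black
Every edge goes to a white or black vertex — no back edge, so the graph is acyclic.

No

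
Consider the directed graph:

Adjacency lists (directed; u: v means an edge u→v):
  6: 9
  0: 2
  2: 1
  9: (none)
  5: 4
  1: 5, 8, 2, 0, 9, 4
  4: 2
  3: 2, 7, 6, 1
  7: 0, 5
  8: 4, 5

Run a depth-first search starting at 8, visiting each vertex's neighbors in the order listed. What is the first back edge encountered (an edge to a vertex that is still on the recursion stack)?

5→4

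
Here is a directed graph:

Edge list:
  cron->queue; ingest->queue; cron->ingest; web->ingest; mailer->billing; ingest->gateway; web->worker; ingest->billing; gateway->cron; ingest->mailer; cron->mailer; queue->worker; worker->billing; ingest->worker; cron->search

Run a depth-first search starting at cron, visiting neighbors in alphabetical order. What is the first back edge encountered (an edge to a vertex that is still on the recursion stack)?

gateway->cron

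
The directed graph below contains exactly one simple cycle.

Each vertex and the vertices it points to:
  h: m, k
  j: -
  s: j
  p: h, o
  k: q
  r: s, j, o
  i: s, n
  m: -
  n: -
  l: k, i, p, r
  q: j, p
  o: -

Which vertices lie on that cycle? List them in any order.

DFS with gray/black marking from p:
p gray
  h gray
    m gray
    m black
    k gray
      q gray
        j gray
        j black
        q→p: p is gray → back edge
Back edge closes the cycle p → h → k → q → p; its vertices are {h, k, p, q}.

h, k, p, q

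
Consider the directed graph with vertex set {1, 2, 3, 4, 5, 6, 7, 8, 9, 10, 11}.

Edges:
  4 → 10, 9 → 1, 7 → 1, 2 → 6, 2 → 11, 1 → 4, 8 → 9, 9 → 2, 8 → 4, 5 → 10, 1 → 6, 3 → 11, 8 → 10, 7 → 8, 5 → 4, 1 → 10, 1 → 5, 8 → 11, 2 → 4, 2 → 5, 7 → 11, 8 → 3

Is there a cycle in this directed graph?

DFS with white/gray/black marking, starting from 1:
1 gray
  10 gray
  10 black
  6 gray
  6 black
  5 gray
    5→10: 10 black — skip
    4 gray
      4→10: 10 black — skip
    4 black
  5 black
  1→4: 4 black — skip
1 black
2 gray
  2→6: 6 black — skip
  2→4: 4 black — skip
  11 gray
  11 black
  2→5: 5 black — skip
2 black
3 gray
  3→11: 11 black — skip
3 black
7 gray
  8 gray
    8→11: 11 black — skip
    8→4: 4 black — skip
    8→10: 10 black — skip
    8→3: 3 black — skip
    9 gray
      9→1: 1 black — skip
      9→2: 2 black — skip
    9 black
  8 black
  7→1: 1 black — skip
  7→11: 11 black — skip
7 black
Every edge goes to a white or black vertex — no back edge, so the graph is acyclic.

No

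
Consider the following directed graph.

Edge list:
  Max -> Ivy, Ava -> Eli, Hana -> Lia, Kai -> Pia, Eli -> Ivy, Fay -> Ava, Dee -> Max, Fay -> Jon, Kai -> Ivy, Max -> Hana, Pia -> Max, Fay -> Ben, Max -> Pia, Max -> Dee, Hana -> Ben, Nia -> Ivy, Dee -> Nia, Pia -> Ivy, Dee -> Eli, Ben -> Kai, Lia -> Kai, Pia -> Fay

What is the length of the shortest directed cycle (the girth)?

2

For each vertex v, BFS finds the shortest path from v back to v.
The shortest such closed walk is Pia → Max → Pia, length 2.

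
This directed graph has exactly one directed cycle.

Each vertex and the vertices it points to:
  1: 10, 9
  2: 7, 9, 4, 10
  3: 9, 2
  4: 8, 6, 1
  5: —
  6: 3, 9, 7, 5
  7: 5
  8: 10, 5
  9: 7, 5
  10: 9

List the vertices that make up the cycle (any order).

2, 3, 4, 6

DFS with gray/black marking from 4:
4 gray
  8 gray
    10 gray
      9 gray
        7 gray
          5 gray
          5 black
        7 black
        9→5: 5 black — skip
      9 black
    10 black
    8→5: 5 black — skip
  8 black
  6 gray
    3 gray
      3→9: 9 black — skip
      2 gray
        2→7: 7 black — skip
        2→9: 9 black — skip
        2→4: 4 is gray → back edge
Back edge closes the cycle 4 → 6 → 3 → 2 → 4; its vertices are {2, 3, 4, 6}.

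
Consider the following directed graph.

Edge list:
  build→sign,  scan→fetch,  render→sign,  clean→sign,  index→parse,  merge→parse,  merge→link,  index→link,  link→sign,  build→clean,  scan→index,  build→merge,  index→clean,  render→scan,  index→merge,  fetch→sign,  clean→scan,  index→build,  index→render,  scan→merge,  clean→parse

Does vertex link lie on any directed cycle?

No

link lies on a cycle iff there is a path from link back to itself.
Exploring from link, it never reaches itself; equivalently, its strongly connected component is a singleton.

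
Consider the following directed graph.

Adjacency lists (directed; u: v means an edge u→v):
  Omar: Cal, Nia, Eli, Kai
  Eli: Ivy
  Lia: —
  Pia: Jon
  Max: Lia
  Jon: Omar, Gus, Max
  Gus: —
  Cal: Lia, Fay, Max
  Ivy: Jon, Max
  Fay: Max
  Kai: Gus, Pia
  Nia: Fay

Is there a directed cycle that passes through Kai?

Yes

Kai is on a cycle iff Kai can reach itself via ≥1 edge.
Kai → Pia → Jon → Omar → Kai — yes.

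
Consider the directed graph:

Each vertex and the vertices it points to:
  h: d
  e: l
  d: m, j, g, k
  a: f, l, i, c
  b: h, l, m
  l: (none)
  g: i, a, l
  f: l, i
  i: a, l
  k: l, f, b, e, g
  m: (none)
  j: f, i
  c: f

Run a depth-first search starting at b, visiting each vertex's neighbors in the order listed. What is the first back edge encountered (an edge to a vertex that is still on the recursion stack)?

a→f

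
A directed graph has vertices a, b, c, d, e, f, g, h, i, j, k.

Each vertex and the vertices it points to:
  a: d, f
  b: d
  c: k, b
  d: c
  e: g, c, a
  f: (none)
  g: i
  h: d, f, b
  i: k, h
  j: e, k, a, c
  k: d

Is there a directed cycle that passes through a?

a lies on a cycle iff there is a path from a back to itself.
Exploring from a, it never reaches itself; equivalently, its strongly connected component is a singleton.

No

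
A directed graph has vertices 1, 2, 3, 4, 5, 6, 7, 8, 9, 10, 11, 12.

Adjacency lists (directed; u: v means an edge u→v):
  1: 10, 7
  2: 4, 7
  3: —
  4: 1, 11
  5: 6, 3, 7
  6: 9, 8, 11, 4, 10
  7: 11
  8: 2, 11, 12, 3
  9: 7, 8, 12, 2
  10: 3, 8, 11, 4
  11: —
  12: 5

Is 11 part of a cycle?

No

11 lies on a cycle iff there is a path from 11 back to itself.
Exploring from 11, it never reaches itself; equivalently, its strongly connected component is a singleton.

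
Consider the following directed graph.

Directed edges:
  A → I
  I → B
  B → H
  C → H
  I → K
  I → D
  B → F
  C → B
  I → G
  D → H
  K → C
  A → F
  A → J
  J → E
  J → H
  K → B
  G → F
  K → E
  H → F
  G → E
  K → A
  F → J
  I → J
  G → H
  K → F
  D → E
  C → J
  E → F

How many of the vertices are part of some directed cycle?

A vertex is on a directed cycle iff it belongs to a strongly connected component of size ≥ 2 (or has a self-loop).
The vertices on cycles are {A, E, F, H, I, J, K} — 7 in total.

7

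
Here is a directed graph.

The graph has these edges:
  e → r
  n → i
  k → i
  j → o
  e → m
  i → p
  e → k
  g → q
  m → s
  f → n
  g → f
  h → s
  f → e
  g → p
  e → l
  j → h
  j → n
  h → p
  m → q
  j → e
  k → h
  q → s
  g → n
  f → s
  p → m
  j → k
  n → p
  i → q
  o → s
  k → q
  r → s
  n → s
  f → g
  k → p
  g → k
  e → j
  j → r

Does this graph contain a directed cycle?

Yes

DFS with white/gray/black marking, starting from k:
k gray
  q gray
    s gray
    s black
  q black
  p gray
    m gray
      m→q: q black — skip
      m→s: s black — skip
    m black
  p black
  h gray
    h→p: p black — skip
    h→s: s black — skip
  h black
  i gray
    i→p: p black — skip
    i→q: q black — skip
  i black
k black
n gray
  n→p: p black — skip
  n→s: s black — skip
  n→i: i black — skip
n black
g gray
  g→p: p black — skip
  g→q: q black — skip
  g→n: n black — skip
  g→k: k black — skip
  f gray
    f→n: n black — skip
    f→g: g is gray → back edge
Back edge found, so a cycle exists: g → f → g.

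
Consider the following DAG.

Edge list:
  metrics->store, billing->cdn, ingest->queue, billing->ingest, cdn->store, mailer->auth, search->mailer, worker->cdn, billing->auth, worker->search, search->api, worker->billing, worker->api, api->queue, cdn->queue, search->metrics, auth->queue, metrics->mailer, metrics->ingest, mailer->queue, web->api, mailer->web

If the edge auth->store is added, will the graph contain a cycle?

No

Adding auth→store creates a cycle iff store can already reach auth.
Explore from store: no path reaches auth. The graph stays acyclic.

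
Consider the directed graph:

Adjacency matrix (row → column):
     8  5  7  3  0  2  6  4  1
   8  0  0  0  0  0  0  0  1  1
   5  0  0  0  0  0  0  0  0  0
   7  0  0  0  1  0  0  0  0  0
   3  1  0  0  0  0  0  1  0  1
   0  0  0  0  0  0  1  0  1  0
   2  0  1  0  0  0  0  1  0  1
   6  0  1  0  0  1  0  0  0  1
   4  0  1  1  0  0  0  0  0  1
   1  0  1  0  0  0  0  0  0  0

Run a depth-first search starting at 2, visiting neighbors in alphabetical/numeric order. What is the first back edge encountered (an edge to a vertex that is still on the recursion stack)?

0->2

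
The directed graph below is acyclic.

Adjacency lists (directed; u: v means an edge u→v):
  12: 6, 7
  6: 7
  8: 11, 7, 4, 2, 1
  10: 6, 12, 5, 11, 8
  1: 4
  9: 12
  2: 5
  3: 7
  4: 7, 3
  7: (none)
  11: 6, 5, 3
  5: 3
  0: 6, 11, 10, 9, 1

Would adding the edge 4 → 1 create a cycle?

Yes

Adding 4→1 creates a cycle iff 1 can already reach 4.
Path from 1: 1 → 4.
So 1 → … → 4 → 1 is a cycle.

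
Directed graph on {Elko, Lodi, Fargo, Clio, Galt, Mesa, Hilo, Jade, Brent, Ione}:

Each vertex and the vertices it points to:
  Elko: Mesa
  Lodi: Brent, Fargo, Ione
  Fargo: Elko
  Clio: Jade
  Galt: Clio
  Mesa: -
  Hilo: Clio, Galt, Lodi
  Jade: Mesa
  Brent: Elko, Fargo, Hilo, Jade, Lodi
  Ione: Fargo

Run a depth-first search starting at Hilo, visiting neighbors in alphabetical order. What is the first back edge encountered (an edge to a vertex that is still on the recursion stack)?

Brent→Hilo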